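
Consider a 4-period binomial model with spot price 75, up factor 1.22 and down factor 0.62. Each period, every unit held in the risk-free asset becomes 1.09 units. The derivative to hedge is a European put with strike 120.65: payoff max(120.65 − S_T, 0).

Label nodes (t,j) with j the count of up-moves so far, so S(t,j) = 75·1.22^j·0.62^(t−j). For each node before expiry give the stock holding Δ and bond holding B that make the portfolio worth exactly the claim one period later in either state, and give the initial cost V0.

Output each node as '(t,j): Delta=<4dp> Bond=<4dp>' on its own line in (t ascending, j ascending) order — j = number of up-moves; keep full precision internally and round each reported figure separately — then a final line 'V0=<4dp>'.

Since d<R<u, set p* = (R−d)/(u−d) = 0.7833; price each node as the discounted p*-expectation of its children.
Terminal payoffs: V(4,0)=109.5677, V(4,1)=98.8430, V(4,2)=77.7394, V(4,3)=36.2131, V(4,4)=0.0000
Node (3,0) S=17.8746: V=(p*·98.8430+(1−p*)·109.5677)/1.09=92.8135; Δ=(98.8430−109.5677)/(21.8070−11.0823)=-1.0000; B=V−Δ·S=110.6881
Node (3,1) S=35.1726: V=(p*·77.7394+(1−p*)·98.8430)/1.09=75.5155; Δ=(77.7394−98.8430)/(42.9106−21.8070)=-1.0000; B=V−Δ·S=110.6881
Node (3,2) S=69.2106: V=(p*·36.2131+(1−p*)·77.7394)/1.09=41.4775; Δ=(36.2131−77.7394)/(84.4369−42.9106)=-1.0000; B=V−Δ·S=110.6881
Node (3,3) S=136.1886: V=(p*·0.0000+(1−p*)·36.2131)/1.09=7.1983; Δ=(0.0000−36.2131)/(166.1501−84.4369)=-0.4432; B=V−Δ·S=67.5534
Node (2,0) S=28.8300: V=(p*·75.5155+(1−p*)·92.8135)/1.09=72.7187; Δ=(75.5155−92.8135)/(35.1726−17.8746)=-1.0000; B=V−Δ·S=101.5487
Node (2,1) S=56.7300: V=(p*·41.4775+(1−p*)·75.5155)/1.09=44.8187; Δ=(41.4775−75.5155)/(69.2106−35.1726)=-1.0000; B=V−Δ·S=101.5487
Node (2,2) S=111.6300: V=(p*·7.1983+(1−p*)·41.4775)/1.09=13.4179; Δ=(7.1983−41.4775)/(136.1886−69.2106)=-0.5118; B=V−Δ·S=70.5498
Node (1,0) S=46.5000: V=(p*·44.8187+(1−p*)·72.7187)/1.09=46.6639; Δ=(44.8187−72.7187)/(56.7300−28.8300)=-1.0000; B=V−Δ·S=93.1639
Node (1,1) S=91.5000: V=(p*·13.4179+(1−p*)·44.8187)/1.09=18.5517; Δ=(13.4179−44.8187)/(111.6300−56.7300)=-0.5720; B=V−Δ·S=70.8864
Node (0,0) S=75.0000: V=(p*·18.5517+(1−p*)·46.6639)/1.09=22.6080; Δ=(18.5517−46.6639)/(91.5000−46.5000)=-0.6247; B=V−Δ·S=69.4617
Each (Δ,B) replicates both successor values, so the strategy is self-financing and V0 is arbitrage-free.

(0,0): Delta=-0.6247 Bond=69.4617
(1,0): Delta=-1.0000 Bond=93.1639
(1,1): Delta=-0.5720 Bond=70.8864
(2,0): Delta=-1.0000 Bond=101.5487
(2,1): Delta=-1.0000 Bond=101.5487
(2,2): Delta=-0.5118 Bond=70.5498
(3,0): Delta=-1.0000 Bond=110.6881
(3,1): Delta=-1.0000 Bond=110.6881
(3,2): Delta=-1.0000 Bond=110.6881
(3,3): Delta=-0.4432 Bond=67.5534
V0=22.6080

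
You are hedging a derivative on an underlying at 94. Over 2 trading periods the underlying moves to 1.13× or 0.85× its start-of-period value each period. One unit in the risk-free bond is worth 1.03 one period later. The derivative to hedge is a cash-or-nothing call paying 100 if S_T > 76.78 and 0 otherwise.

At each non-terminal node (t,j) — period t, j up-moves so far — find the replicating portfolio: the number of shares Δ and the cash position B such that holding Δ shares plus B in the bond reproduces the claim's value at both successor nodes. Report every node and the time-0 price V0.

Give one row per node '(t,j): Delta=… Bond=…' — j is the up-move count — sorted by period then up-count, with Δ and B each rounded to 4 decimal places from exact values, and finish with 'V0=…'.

Risk-neutral probability p* = (R−d)/(u−d) = (1.03−0.85)/(1.13−0.85) = 0.6429.
Terminal values V(2,·): V(2,0)=0.0000, V(2,1)=100.0000, V(2,2)=100.0000
(1,0): S=79.9000. Δ = (V_up−V_dn)/(S_up−S_dn) = (100.0000−0.0000)/(90.2870−67.9150) = 4.4699. V = [p*·100.0000 + (1−p*)·0.0000]/1.03 = 62.4133. B = V − Δ·S = -294.7295.
(1,1): S=106.2200. Δ = (V_up−V_dn)/(S_up−S_dn) = (100.0000−100.0000)/(120.0286−90.2870) = 0.0000. V = [p*·100.0000 + (1−p*)·100.0000]/1.03 = 97.0874. B = V − Δ·S = 97.0874.
(0,0): S=94.0000. Δ = (V_up−V_dn)/(S_up−S_dn) = (97.0874−62.4133)/(106.2200−79.9000) = 1.3174. V = [p*·97.0874 + (1−p*)·62.4133]/1.03 = 82.2367. B = V − Δ·S = -41.5993.
The time-0 hedge costs 82.2367, which is the no-arbitrage price.

(0,0): Delta=1.3174 Bond=-41.5993
(1,0): Delta=4.4699 Bond=-294.7295
(1,1): Delta=0.0000 Bond=97.0874
V0=82.2367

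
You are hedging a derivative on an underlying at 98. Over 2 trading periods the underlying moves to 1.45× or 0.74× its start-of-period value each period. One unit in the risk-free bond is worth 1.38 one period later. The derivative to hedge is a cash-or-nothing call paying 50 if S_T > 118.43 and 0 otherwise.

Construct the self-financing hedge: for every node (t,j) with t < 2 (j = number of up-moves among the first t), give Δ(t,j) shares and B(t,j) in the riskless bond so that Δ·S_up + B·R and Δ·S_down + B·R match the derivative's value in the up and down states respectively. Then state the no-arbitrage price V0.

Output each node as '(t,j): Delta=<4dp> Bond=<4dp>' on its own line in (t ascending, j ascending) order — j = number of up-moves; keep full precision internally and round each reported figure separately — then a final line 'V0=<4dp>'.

(0,0): Delta=0.4694 Bond=-24.6665
(1,0): Delta=0.0000 Bond=0.0000
(1,1): Delta=0.4956 Bond=-37.7628
V0=21.3332

The replicating-portfolio and risk-neutral prices coincide; use p* = (1.38−0.74)/(1.45−0.74) = 0.9014 for the latter.
At expiry t=2: V(2,0)=0.0000, V(2,1)=0.0000, V(2,2)=50.0000
Node (1,0) S=72.5200: V=(p*·0.0000+(1−p*)·0.0000)/1.38=0.0000; Δ=(0.0000−0.0000)/(105.1540−53.6648)=0.0000; B=V−Δ·S=0.0000
Node (1,1) S=142.1000: V=(p*·50.0000+(1−p*)·0.0000)/1.38=32.6597; Δ=(50.0000−0.0000)/(206.0450−105.1540)=0.4956; B=V−Δ·S=-37.7628
Node (0,0) S=98.0000: V=(p*·32.6597+(1−p*)·0.0000)/1.38=21.3332; Δ=(32.6597−0.0000)/(142.1000−72.5200)=0.4694; B=V−Δ·S=-24.6665
Root portfolio cost Δ·98+B reproduces V0=21.3332.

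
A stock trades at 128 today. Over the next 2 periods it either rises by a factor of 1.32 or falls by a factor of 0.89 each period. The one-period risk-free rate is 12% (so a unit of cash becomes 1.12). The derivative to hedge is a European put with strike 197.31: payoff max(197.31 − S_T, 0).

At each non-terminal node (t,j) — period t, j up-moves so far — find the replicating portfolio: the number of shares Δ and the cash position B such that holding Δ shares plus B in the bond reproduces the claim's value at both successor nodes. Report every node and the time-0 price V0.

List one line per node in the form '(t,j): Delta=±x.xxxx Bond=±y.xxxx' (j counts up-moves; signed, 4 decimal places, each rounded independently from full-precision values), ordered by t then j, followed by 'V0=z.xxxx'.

No-arbitrage ⇒ martingale measure with p* = (R−d)/(u−d) = 0.5349.
At expiry t=2: V(2,0)=95.9212, V(2,1)=46.9356, V(2,2)=0.0000
(1,0): S=113.9200. Δ = (V_up−V_dn)/(S_up−S_dn) = (46.9356−95.9212)/(150.3744−101.3888) = -1.0000. V = [p*·46.9356 + (1−p*)·95.9212]/1.12 = 62.2496. B = V − Δ·S = 176.1696.
(1,1): S=168.9600. Δ = (V_up−V_dn)/(S_up−S_dn) = (0.0000−46.9356)/(223.0272−150.3744) = -0.6460. V = [p*·0.0000 + (1−p*)·46.9356]/1.12 = 19.4915. B = V − Δ·S = 128.6441.
(0,0): S=128.0000. Δ = (V_up−V_dn)/(S_up−S_dn) = (19.4915−62.2496)/(168.9600−113.9200) = -0.7769. V = [p*·19.4915 + (1−p*)·62.2496]/1.12 = 35.1598. B = V − Δ·S = 134.5973.
The time-0 hedge costs 35.1598, which is the no-arbitrage price.

(0,0): Delta=-0.7769 Bond=134.5973
(1,0): Delta=-1.0000 Bond=176.1696
(1,1): Delta=-0.6460 Bond=128.6441
V0=35.1598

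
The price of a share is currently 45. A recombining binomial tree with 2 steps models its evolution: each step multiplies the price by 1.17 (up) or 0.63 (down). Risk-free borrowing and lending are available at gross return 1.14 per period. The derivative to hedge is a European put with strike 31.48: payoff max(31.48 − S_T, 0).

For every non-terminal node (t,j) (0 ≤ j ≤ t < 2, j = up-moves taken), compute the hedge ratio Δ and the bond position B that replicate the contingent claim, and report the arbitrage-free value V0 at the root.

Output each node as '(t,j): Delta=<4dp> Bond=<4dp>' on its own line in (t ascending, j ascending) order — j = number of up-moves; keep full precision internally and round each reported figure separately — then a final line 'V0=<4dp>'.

Under the risk-neutral measure, an up-move has probability p* = (R−d)/(u−d) = 0.9444 and values discount at R = 1.14.
Terminal values V(2,·): V(2,0)=13.6195, V(2,1)=0.0000, V(2,2)=0.0000
  t=1,j=0: stock 28.3500 → up 33.1695 (V=0.0000), down 17.8605 (V=13.6195). Price 0.6637; hedge Δ=-0.8896, bond B=25.8850.
  t=1,j=1: stock 52.6500 → up 61.6005 (V=0.0000), down 33.1695 (V=0.0000). Price 0.0000; hedge Δ=0.0000, bond B=0.0000.
  t=0,j=0: stock 45.0000 → up 52.6500 (V=0.0000), down 28.3500 (V=0.6637). Price 0.0323; hedge Δ=-0.0273, bond B=1.2615.
The time-0 hedge costs 0.0323, which is the no-arbitrage price.

(0,0): Delta=-0.0273 Bond=1.2615
(1,0): Delta=-0.8896 Bond=25.8850
(1,1): Delta=0.0000 Bond=0.0000
V0=0.0323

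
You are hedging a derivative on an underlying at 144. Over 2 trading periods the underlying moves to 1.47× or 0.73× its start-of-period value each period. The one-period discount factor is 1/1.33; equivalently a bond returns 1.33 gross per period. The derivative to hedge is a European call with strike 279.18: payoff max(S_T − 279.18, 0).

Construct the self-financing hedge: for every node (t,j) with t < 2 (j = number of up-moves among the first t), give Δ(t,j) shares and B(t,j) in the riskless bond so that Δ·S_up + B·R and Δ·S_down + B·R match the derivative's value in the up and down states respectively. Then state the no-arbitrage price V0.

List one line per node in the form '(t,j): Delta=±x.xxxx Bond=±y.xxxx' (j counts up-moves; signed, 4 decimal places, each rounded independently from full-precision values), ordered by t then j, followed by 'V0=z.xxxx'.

No-arbitrage ⇒ martingale measure with p* = (R−d)/(u−d) = 0.8108.
Payoff layer (t=2): V(2,0)=0.0000, V(2,1)=0.0000, V(2,2)=31.9896
Node (1,0) S=105.1200: V=(p*·0.0000+(1−p*)·0.0000)/1.33=0.0000; Δ=(0.0000−0.0000)/(154.5264−76.7376)=0.0000; B=V−Δ·S=0.0000
Node (1,1) S=211.6800: V=(p*·31.9896+(1−p*)·0.0000)/1.33=19.5019; Δ=(31.9896−0.0000)/(311.1696−154.5264)=0.2042; B=V−Δ·S=-23.7273
Node (0,0) S=144.0000: V=(p*·19.5019+(1−p*)·0.0000)/1.33=11.8890; Δ=(19.5019−0.0000)/(211.6800−105.1200)=0.1830; B=V−Δ·S=-14.4649
Root portfolio cost Δ·144+B reproduces V0=11.8890.

(0,0): Delta=0.1830 Bond=-14.4649
(1,0): Delta=0.0000 Bond=0.0000
(1,1): Delta=0.2042 Bond=-23.7273
V0=11.8890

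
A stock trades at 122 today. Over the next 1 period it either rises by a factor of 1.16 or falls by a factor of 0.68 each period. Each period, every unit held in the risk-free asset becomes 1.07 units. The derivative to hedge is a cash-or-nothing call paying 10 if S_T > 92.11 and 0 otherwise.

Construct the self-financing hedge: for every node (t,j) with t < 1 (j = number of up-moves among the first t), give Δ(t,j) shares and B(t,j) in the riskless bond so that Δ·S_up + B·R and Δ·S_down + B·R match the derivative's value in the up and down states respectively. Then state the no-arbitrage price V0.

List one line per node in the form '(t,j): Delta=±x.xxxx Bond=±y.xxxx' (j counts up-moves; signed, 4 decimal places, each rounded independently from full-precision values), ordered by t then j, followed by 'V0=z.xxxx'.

The replicating-portfolio and risk-neutral prices coincide; use p* = (1.07−0.68)/(1.16−0.68) = 0.8125 for the latter.
At expiry t=1: V(1,0)=0.0000, V(1,1)=10.0000
(0,0): S=122.0000. Δ = (V_up−V_dn)/(S_up−S_dn) = (10.0000−0.0000)/(141.5200−82.9600) = 0.1708. V = [p*·10.0000 + (1−p*)·0.0000]/1.07 = 7.5935. B = V − Δ·S = -13.2399.
The time-0 hedge costs 7.5935, which is the no-arbitrage price.

(0,0): Delta=0.1708 Bond=-13.2399
V0=7.5935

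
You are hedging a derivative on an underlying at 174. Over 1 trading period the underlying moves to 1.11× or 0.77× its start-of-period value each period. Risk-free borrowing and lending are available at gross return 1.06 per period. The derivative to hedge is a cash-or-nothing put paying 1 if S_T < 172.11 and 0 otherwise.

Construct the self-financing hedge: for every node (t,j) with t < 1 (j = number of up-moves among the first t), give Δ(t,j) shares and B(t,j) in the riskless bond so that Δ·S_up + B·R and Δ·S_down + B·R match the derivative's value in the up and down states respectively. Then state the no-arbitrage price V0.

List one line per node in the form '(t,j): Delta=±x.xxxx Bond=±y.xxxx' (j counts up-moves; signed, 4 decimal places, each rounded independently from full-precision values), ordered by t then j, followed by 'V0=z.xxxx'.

Under the risk-neutral measure, an up-move has probability p* = (R−d)/(u−d) = 0.8529 and values discount at R = 1.06.
Terminal payoffs: V(1,0)=1.0000, V(1,1)=0.0000
(0,0): S=174.0000. Δ = (V_up−V_dn)/(S_up−S_dn) = (0.0000−1.0000)/(193.1400−133.9800) = -0.0169. V = [p*·0.0000 + (1−p*)·1.0000]/1.06 = 0.1387. B = V − Δ·S = 3.0799.
Check: Δ(0,0)·S0 + B(0,0) = 0.1387 = V0.

(0,0): Delta=-0.0169 Bond=3.0799
V0=0.1387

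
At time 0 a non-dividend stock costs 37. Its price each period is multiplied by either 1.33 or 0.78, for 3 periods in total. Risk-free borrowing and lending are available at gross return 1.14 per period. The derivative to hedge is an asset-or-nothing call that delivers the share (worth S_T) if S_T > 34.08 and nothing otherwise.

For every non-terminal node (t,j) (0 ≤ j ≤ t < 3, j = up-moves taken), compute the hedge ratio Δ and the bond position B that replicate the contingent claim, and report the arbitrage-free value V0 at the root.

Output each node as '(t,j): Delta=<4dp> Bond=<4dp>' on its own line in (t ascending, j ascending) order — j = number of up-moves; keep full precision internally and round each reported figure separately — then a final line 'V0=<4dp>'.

(0,0): Delta=1.4561 Bond=-22.0993
(1,0): Delta=1.8466 Bond=-36.4638
(1,1): Delta=1.3352 Bond=-19.2448
(2,0): Delta=0.0000 Bond=0.0000
(2,1): Delta=2.4182 Bond=-63.5077
(2,2): Delta=1.0000 Bond=0.0000
V0=31.7759

The replicating-portfolio and risk-neutral prices coincide; use p* = (1.14−0.78)/(1.33−0.78) = 0.6545 for the latter.
Terminal payoffs: V(3,0)=0.0000, V(3,1)=0.0000, V(3,2)=51.0505, V(3,3)=87.0476
(2,0): S=22.5108. Δ = (V_up−V_dn)/(S_up−S_dn) = (0.0000−0.0000)/(29.9394−17.5584) = 0.0000. V = [p*·0.0000 + (1−p*)·0.0000]/1.14 = 0.0000. B = V − Δ·S = 0.0000.
(2,1): S=38.3838. Δ = (V_up−V_dn)/(S_up−S_dn) = (51.0505−0.0000)/(51.0505−29.9394) = 2.4182. V = [p*·51.0505 + (1−p*)·0.0000]/1.14 = 29.3113. B = V − Δ·S = -63.5077.
(2,2): S=65.4493. Δ = (V_up−V_dn)/(S_up−S_dn) = (87.0476−51.0505)/(87.0476−51.0505) = 1.0000. V = [p*·87.0476 + (1−p*)·51.0505]/1.14 = 65.4493. B = V − Δ·S = 0.0000.
(1,0): S=28.8600. Δ = (V_up−V_dn)/(S_up−S_dn) = (29.3113−0.0000)/(38.3838−22.5108) = 1.8466. V = [p*·29.3113 + (1−p*)·0.0000]/1.14 = 16.8294. B = V − Δ·S = -36.4638.
(1,1): S=49.2100. Δ = (V_up−V_dn)/(S_up−S_dn) = (65.4493−29.3113)/(65.4493−38.3838) = 1.3352. V = [p*·65.4493 + (1−p*)·29.3113]/1.14 = 46.4607. B = V − Δ·S = -19.2448.
(0,0): S=37.0000. Δ = (V_up−V_dn)/(S_up−S_dn) = (46.4607−16.8294)/(49.2100−28.8600) = 1.4561. V = [p*·46.4607 + (1−p*)·16.8294]/1.14 = 31.7759. B = V − Δ·S = -22.0993.
Root portfolio cost Δ·37+B reproduces V0=31.7759.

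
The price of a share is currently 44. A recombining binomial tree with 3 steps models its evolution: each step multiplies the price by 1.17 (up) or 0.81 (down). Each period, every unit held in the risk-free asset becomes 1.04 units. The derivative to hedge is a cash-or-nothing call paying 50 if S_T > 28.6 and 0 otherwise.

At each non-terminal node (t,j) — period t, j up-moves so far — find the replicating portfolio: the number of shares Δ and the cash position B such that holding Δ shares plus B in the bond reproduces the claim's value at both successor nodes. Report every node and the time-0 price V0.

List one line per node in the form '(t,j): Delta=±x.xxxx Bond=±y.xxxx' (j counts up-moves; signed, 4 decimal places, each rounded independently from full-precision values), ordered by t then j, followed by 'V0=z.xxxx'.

Under the risk-neutral measure, an up-move has probability p* = (R−d)/(u−d) = 0.6389 and values discount at R = 1.04.
Terminal values V(3,·): V(3,0)=0.0000, V(3,1)=50.0000, V(3,2)=50.0000, V(3,3)=50.0000
(2,0): S=28.8684. Δ = (V_up−V_dn)/(S_up−S_dn) = (50.0000−0.0000)/(33.7760−23.3834) = 4.8111. V = [p*·50.0000 + (1−p*)·0.0000]/1.04 = 30.7158. B = V − Δ·S = -108.1731.
(2,1): S=41.6988. Δ = (V_up−V_dn)/(S_up−S_dn) = (50.0000−50.0000)/(48.7876−33.7760) = 0.0000. V = [p*·50.0000 + (1−p*)·50.0000]/1.04 = 48.0769. B = V − Δ·S = 48.0769.
(2,2): S=60.2316. Δ = (V_up−V_dn)/(S_up−S_dn) = (50.0000−50.0000)/(70.4710−48.7876) = 0.0000. V = [p*·50.0000 + (1−p*)·50.0000]/1.04 = 48.0769. B = V − Δ·S = 48.0769.
(1,0): S=35.6400. Δ = (V_up−V_dn)/(S_up−S_dn) = (48.0769−30.7158)/(41.6988−28.8684) = 1.3531. V = [p*·48.0769 + (1−p*)·30.7158]/1.04 = 40.1996. B = V − Δ·S = -8.0257.
(1,1): S=51.4800. Δ = (V_up−V_dn)/(S_up−S_dn) = (48.0769−48.0769)/(60.2316−41.6988) = 0.0000. V = [p*·48.0769 + (1−p*)·48.0769]/1.04 = 46.2278. B = V − Δ·S = 46.2278.
(0,0): S=44.0000. Δ = (V_up−V_dn)/(S_up−S_dn) = (46.2278−40.1996)/(51.4800−35.6400) = 0.3806. V = [p*·46.2278 + (1−p*)·40.1996]/1.04 = 42.3567. B = V − Δ·S = 25.6118.
Root portfolio cost Δ·44+B reproduces V0=42.3567.

(0,0): Delta=0.3806 Bond=25.6118
(1,0): Delta=1.3531 Bond=-8.0257
(1,1): Delta=0.0000 Bond=46.2278
(2,0): Delta=4.8111 Bond=-108.1731
(2,1): Delta=0.0000 Bond=48.0769
(2,2): Delta=0.0000 Bond=48.0769
V0=42.3567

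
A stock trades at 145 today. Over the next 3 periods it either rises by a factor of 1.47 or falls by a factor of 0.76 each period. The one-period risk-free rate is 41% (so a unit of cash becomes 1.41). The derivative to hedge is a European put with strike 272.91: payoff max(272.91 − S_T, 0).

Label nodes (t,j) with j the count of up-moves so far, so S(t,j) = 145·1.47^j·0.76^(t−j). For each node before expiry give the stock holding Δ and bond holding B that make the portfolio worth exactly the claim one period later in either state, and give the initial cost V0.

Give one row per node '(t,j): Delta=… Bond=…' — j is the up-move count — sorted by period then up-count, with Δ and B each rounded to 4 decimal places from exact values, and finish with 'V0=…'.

(0,0): Delta=-0.2314 Bond=37.2884
(1,0): Delta=-1.0000 Bond=137.2718
(1,1): Delta=-0.1948 Bond=44.7586
(2,0): Delta=-1.0000 Bond=193.5532
(2,1): Delta=-1.0000 Bond=193.5532
(2,2): Delta=-0.1563 Bond=51.0687
V0=3.7294

The replicating-portfolio and risk-neutral prices coincide; use p* = (1.41−0.76)/(1.47−0.76) = 0.9155 for the latter.
Terminal payoffs: V(3,0)=209.2585, V(3,1)=149.7946, V(3,2)=34.7788, V(3,3)=0.0000
Node (2,0) S=83.7520: V=(p*·149.7946+(1−p*)·209.2585)/1.41=109.8012; Δ=(149.7946−209.2585)/(123.1154−63.6515)=-1.0000; B=V−Δ·S=193.5532
Node (2,1) S=161.9940: V=(p*·34.7788+(1−p*)·149.7946)/1.41=31.5592; Δ=(34.7788−149.7946)/(238.1312−123.1154)=-1.0000; B=V−Δ·S=193.5532
Node (2,2) S=313.3305: V=(p*·0.0000+(1−p*)·34.7788)/1.41=2.0844; Δ=(0.0000−34.7788)/(460.5958−238.1312)=-0.1563; B=V−Δ·S=51.0687
Node (1,0) S=110.2000: V=(p*·31.5592+(1−p*)·109.8012)/1.41=27.0718; Δ=(31.5592−109.8012)/(161.9940−83.7520)=-1.0000; B=V−Δ·S=137.2718
Node (1,1) S=213.1500: V=(p*·2.0844+(1−p*)·31.5592)/1.41=3.2449; Δ=(2.0844−31.5592)/(313.3305−161.9940)=-0.1948; B=V−Δ·S=44.7586
Node (0,0) S=145.0000: V=(p*·3.2449+(1−p*)·27.0718)/1.41=3.7294; Δ=(3.2449−27.0718)/(213.1500−110.2000)=-0.2314; B=V−Δ·S=37.2884
Root portfolio cost Δ·145+B reproduces V0=3.7294.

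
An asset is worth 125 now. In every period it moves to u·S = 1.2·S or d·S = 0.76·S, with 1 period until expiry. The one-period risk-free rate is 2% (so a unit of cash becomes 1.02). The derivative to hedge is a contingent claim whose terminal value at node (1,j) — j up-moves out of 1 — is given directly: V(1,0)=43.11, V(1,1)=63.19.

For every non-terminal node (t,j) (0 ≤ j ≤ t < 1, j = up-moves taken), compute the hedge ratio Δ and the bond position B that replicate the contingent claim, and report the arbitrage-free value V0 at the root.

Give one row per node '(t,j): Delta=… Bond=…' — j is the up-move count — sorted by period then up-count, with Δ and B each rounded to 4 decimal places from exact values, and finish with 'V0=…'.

(0,0): Delta=0.3651 Bond=8.2611
V0=53.8975

Under the risk-neutral measure, an up-move has probability p* = (R−d)/(u−d) = 0.5909 and values discount at R = 1.02.
Payoff layer (t=1): V(1,0)=43.1100, V(1,1)=63.1900
(0,0): S=125.0000. Δ = (V_up−V_dn)/(S_up−S_dn) = (63.1900−43.1100)/(150.0000−95.0000) = 0.3651. V = [p*·63.1900 + (1−p*)·43.1100]/1.02 = 53.8975. B = V − Δ·S = 8.2611.
Root portfolio cost Δ·125+B reproduces V0=53.8975.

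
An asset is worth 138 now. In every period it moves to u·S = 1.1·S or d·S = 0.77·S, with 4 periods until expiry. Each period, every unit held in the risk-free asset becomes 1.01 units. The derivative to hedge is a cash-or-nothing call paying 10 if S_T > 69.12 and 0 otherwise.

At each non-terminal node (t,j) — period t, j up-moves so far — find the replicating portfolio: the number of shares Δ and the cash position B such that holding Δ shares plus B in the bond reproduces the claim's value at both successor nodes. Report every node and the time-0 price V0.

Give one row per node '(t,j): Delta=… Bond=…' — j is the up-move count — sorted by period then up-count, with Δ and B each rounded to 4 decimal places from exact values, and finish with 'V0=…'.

No-arbitrage ⇒ martingale measure with p* = (R−d)/(u−d) = 0.7273.
At expiry t=4: V(4,0)=0.0000, V(4,1)=10.0000, V(4,2)=10.0000, V(4,3)=10.0000, V(4,4)=10.0000
(3,0): S=63.0016. Δ = (V_up−V_dn)/(S_up−S_dn) = (10.0000−0.0000)/(69.3017−48.5112) = 0.4810. V = [p*·10.0000 + (1−p*)·0.0000]/1.01 = 7.2007. B = V − Δ·S = -23.1023.
(3,1): S=90.0022. Δ = (V_up−V_dn)/(S_up−S_dn) = (10.0000−10.0000)/(99.0024−69.3017) = 0.0000. V = [p*·10.0000 + (1−p*)·10.0000]/1.01 = 9.9010. B = V − Δ·S = 9.9010.
(3,2): S=128.5746. Δ = (V_up−V_dn)/(S_up−S_dn) = (10.0000−10.0000)/(141.4321−99.0024) = 0.0000. V = [p*·10.0000 + (1−p*)·10.0000]/1.01 = 9.9010. B = V − Δ·S = 9.9010.
(3,3): S=183.6780. Δ = (V_up−V_dn)/(S_up−S_dn) = (10.0000−10.0000)/(202.0458−141.4321) = 0.0000. V = [p*·10.0000 + (1−p*)·10.0000]/1.01 = 9.9010. B = V − Δ·S = 9.9010.
(2,0): S=81.8202. Δ = (V_up−V_dn)/(S_up−S_dn) = (9.9010−7.2007)/(90.0022−63.0016) = 0.1000. V = [p*·9.9010 + (1−p*)·7.2007]/1.01 = 9.0738. B = V − Δ·S = 0.8912.
(2,1): S=116.8860. Δ = (V_up−V_dn)/(S_up−S_dn) = (9.9010−9.9010)/(128.5746−90.0022) = 0.0000. V = [p*·9.9010 + (1−p*)·9.9010]/1.01 = 9.8030. B = V − Δ·S = 9.8030.
(2,2): S=166.9800. Δ = (V_up−V_dn)/(S_up−S_dn) = (9.9010−9.9010)/(183.6780−128.5746) = 0.0000. V = [p*·9.9010 + (1−p*)·9.9010]/1.01 = 9.8030. B = V − Δ·S = 9.8030.
(1,0): S=106.2600. Δ = (V_up−V_dn)/(S_up−S_dn) = (9.8030−9.0738)/(116.8860−81.8202) = 0.0208. V = [p*·9.8030 + (1−p*)·9.0738]/1.01 = 9.5090. B = V − Δ·S = 7.2995.
(1,1): S=151.8000. Δ = (V_up−V_dn)/(S_up−S_dn) = (9.8030−9.8030)/(166.9800−116.8860) = 0.0000. V = [p*·9.8030 + (1−p*)·9.8030]/1.01 = 9.7059. B = V − Δ·S = 9.7059.
(0,0): S=138.0000. Δ = (V_up−V_dn)/(S_up−S_dn) = (9.7059−9.5090)/(151.8000−106.2600) = 0.0043. V = [p*·9.7059 + (1−p*)·9.5090]/1.01 = 9.5566. B = V − Δ·S = 8.9600.
Root portfolio cost Δ·138+B reproduces V0=9.5566.

(0,0): Delta=0.0043 Bond=8.9600
(1,0): Delta=0.0208 Bond=7.2995
(1,1): Delta=0.0000 Bond=9.7059
(2,0): Delta=0.1000 Bond=0.8912
(2,1): Delta=0.0000 Bond=9.8030
(2,2): Delta=0.0000 Bond=9.8030
(3,0): Delta=0.4810 Bond=-23.1023
(3,1): Delta=0.0000 Bond=9.9010
(3,2): Delta=0.0000 Bond=9.9010
(3,3): Delta=0.0000 Bond=9.9010
V0=9.5566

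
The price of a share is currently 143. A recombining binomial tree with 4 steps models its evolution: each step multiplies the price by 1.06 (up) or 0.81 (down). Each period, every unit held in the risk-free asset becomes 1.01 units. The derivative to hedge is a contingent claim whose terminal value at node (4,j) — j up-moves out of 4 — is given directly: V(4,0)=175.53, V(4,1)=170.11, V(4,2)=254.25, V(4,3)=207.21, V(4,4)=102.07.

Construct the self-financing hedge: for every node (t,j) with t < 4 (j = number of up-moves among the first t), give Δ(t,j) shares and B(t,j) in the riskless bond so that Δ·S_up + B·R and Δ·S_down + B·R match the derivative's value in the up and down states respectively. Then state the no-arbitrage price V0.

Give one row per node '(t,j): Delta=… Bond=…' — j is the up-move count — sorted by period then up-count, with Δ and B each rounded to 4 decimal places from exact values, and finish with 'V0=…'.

Under the risk-neutral measure, an up-move has probability p* = (R−d)/(u−d) = 0.8000 and values discount at R = 1.01.
At expiry t=4: V(4,0)=175.5300, V(4,1)=170.1100, V(4,2)=254.2500, V(4,3)=207.2100, V(4,4)=102.0700
(3,0): S=75.9961. Δ = (V_up−V_dn)/(S_up−S_dn) = (170.1100−175.5300)/(80.5558−61.5568) = -0.2853. V = [p*·170.1100 + (1−p*)·175.5300]/1.01 = 169.4990. B = V − Δ·S = 191.1790.
(3,1): S=99.4516. Δ = (V_up−V_dn)/(S_up−S_dn) = (254.2500−170.1100)/(105.4187−80.5558) = 3.3842. V = [p*·254.2500 + (1−p*)·170.1100]/1.01 = 235.0713. B = V − Δ·S = -101.4887.
(3,2): S=130.1466. Δ = (V_up−V_dn)/(S_up−S_dn) = (207.2100−254.2500)/(137.9554−105.4187) = -1.4458. V = [p*·207.2100 + (1−p*)·254.2500]/1.01 = 214.4733. B = V − Δ·S = 402.6333.
(3,3): S=170.3153. Δ = (V_up−V_dn)/(S_up−S_dn) = (102.0700−207.2100)/(180.5342−137.9554) = -2.4693. V = [p*·102.0700 + (1−p*)·207.2100]/1.01 = 121.8792. B = V − Δ·S = 542.4392.
(2,0): S=93.8223. Δ = (V_up−V_dn)/(S_up−S_dn) = (235.0713−169.4990)/(99.4516−75.9961) = 2.7956. V = [p*·235.0713 + (1−p*)·169.4990]/1.01 = 219.7592. B = V − Δ·S = -42.5299.
(2,1): S=122.7798. Δ = (V_up−V_dn)/(S_up−S_dn) = (214.4733−235.0713)/(130.1466−99.4516) = -0.6711. V = [p*·214.4733 + (1−p*)·235.0713]/1.01 = 216.4286. B = V − Δ·S = 298.8207.
(2,2): S=160.6748. Δ = (V_up−V_dn)/(S_up−S_dn) = (121.8792−214.4733)/(170.3153−130.1466) = -2.3051. V = [p*·121.8792 + (1−p*)·214.4733]/1.01 = 139.0079. B = V − Δ·S = 509.3842.
(1,0): S=115.8300. Δ = (V_up−V_dn)/(S_up−S_dn) = (216.4286−219.7592)/(122.7798−93.8223) = -0.1150. V = [p*·216.4286 + (1−p*)·219.7592]/1.01 = 214.9453. B = V − Δ·S = 228.2679.
(1,1): S=151.5800. Δ = (V_up−V_dn)/(S_up−S_dn) = (139.0079−216.4286)/(160.6748−122.7798) = -2.0430. V = [p*·139.0079 + (1−p*)·216.4286]/1.01 = 152.9624. B = V − Δ·S = 462.6450.
(0,0): S=143.0000. Δ = (V_up−V_dn)/(S_up−S_dn) = (152.9624−214.9453)/(151.5800−115.8300) = -1.7338. V = [p*·152.9624 + (1−p*)·214.9453]/1.01 = 163.7218. B = V − Δ·S = 411.6531.
Root portfolio cost Δ·143+B reproduces V0=163.7218.

(0,0): Delta=-1.7338 Bond=411.6531
(1,0): Delta=-0.1150 Bond=228.2679
(1,1): Delta=-2.0430 Bond=462.6450
(2,0): Delta=2.7956 Bond=-42.5299
(2,1): Delta=-0.6711 Bond=298.8207
(2,2): Delta=-2.3051 Bond=509.3842
(3,0): Delta=-0.2853 Bond=191.1790
(3,1): Delta=3.3842 Bond=-101.4887
(3,2): Delta=-1.4458 Bond=402.6333
(3,3): Delta=-2.4693 Bond=542.4392
V0=163.7218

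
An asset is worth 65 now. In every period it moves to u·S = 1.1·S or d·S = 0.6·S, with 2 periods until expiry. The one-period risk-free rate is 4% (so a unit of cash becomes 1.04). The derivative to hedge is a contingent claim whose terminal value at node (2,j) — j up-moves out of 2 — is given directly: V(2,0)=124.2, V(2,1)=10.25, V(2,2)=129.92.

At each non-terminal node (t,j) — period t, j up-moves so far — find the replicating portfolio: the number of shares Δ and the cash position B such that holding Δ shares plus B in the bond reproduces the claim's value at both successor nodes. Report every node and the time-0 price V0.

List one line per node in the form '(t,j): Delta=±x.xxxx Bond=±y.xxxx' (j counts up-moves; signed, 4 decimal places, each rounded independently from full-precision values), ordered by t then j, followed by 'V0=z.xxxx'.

Under the risk-neutral measure, an up-move has probability p* = (R−d)/(u−d) = 0.8800 and values discount at R = 1.04.
Terminal payoffs: V(2,0)=124.2000, V(2,1)=10.2500, V(2,2)=129.9200
Node (1,0) S=39.0000: V=(p*·10.2500+(1−p*)·124.2000)/1.04=23.0038; Δ=(10.2500−124.2000)/(42.9000−23.4000)=-5.8436; B=V−Δ·S=250.9038
Node (1,1) S=71.5000: V=(p*·129.9200+(1−p*)·10.2500)/1.04=111.1150; Δ=(129.9200−10.2500)/(78.6500−42.9000)=3.3474; B=V−Δ·S=-128.2250
Node (0,0) S=65.0000: V=(p*·111.1150+(1−p*)·23.0038)/1.04=96.6747; Δ=(111.1150−23.0038)/(71.5000−39.0000)=2.7111; B=V−Δ·S=-79.5476
Check: Δ(0,0)·S0 + B(0,0) = 96.6747 = V0.

(0,0): Delta=2.7111 Bond=-79.5476
(1,0): Delta=-5.8436 Bond=250.9038
(1,1): Delta=3.3474 Bond=-128.2250
V0=96.6747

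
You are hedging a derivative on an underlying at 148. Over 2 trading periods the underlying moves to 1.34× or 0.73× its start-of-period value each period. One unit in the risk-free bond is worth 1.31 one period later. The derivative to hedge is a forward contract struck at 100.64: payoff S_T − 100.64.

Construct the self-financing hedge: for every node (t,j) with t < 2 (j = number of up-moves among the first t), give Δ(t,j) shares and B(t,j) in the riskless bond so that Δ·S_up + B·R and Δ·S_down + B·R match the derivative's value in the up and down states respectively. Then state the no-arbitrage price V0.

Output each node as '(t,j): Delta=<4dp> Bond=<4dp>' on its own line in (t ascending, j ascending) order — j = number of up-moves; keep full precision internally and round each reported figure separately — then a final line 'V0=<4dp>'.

(0,0): Delta=1.0000 Bond=-58.6446
(1,0): Delta=1.0000 Bond=-76.8244
(1,1): Delta=1.0000 Bond=-76.8244
V0=89.3554

Risk-neutral probability p* = (R−d)/(u−d) = (1.31−0.73)/(1.34−0.73) = 0.9508.
At expiry t=2: V(2,0)=-21.7708, V(2,1)=44.1336, V(2,2)=165.1088
  t=1,j=0: stock 108.0400 → up 144.7736 (V=44.1336), down 78.8692 (V=-21.7708). Price 31.2156; hedge Δ=1.0000, bond B=-76.8244.
  t=1,j=1: stock 198.3200 → up 265.7488 (V=165.1088), down 144.7736 (V=44.1336). Price 121.4956; hedge Δ=1.0000, bond B=-76.8244.
  t=0,j=0: stock 148.0000 → up 198.3200 (V=121.4956), down 108.0400 (V=31.2156). Price 89.3554; hedge Δ=1.0000, bond B=-58.6446.
Self-financing check: at every node Δ·S+B equals the discounted successor values.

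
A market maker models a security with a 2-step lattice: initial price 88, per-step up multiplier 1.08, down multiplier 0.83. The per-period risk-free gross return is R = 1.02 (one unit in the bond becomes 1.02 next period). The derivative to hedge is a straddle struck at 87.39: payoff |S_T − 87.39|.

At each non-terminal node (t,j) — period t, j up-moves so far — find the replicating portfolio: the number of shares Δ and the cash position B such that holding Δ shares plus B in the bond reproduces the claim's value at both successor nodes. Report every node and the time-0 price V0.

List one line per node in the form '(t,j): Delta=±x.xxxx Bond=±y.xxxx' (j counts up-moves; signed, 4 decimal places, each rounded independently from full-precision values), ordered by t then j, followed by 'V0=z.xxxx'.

Risk-neutral probability p* = (R−d)/(u−d) = (1.02−0.83)/(1.08−0.83) = 0.7600.
Terminal payoffs: V(2,0)=26.7668, V(2,1)=8.5068, V(2,2)=15.2532
  t=1,j=0: stock 73.0400 → up 78.8832 (V=8.5068), down 60.6232 (V=26.7668). Price 12.6365; hedge Δ=-1.0000, bond B=85.6765.
  t=1,j=1: stock 95.0400 → up 102.6432 (V=15.2532), down 78.8832 (V=8.5068). Price 13.3667; hedge Δ=0.2839, bond B=-13.6189.
  t=0,j=0: stock 88.0000 → up 95.0400 (V=13.3667), down 73.0400 (V=12.6365). Price 12.9328; hedge Δ=0.0332, bond B=10.0118.
Self-financing check: at every node Δ·S+B equals the discounted successor values.

(0,0): Delta=0.0332 Bond=10.0118
(1,0): Delta=-1.0000 Bond=85.6765
(1,1): Delta=0.2839 Bond=-13.6189
V0=12.9328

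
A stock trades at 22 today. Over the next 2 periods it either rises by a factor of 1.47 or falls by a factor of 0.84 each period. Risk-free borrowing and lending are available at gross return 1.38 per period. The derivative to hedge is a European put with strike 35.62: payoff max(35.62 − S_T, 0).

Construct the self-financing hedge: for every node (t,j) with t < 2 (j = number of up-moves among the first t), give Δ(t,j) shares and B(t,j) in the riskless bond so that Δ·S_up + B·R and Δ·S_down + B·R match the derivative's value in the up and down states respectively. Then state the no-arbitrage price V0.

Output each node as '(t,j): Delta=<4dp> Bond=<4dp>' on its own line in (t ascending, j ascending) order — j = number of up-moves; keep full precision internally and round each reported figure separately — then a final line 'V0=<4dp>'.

Under the risk-neutral measure, an up-move has probability p* = (R−d)/(u−d) = 0.8571 and values discount at R = 1.38.
Terminal values V(2,·): V(2,0)=20.0968, V(2,1)=8.4544, V(2,2)=0.0000
(1,0): S=18.4800. Δ = (V_up−V_dn)/(S_up−S_dn) = (8.4544−20.0968)/(27.1656−15.5232) = -1.0000. V = [p*·8.4544 + (1−p*)·20.0968]/1.38 = 7.3316. B = V − Δ·S = 25.8116.
(1,1): S=32.3400. Δ = (V_up−V_dn)/(S_up−S_dn) = (0.0000−8.4544)/(47.5398−27.1656) = -0.4150. V = [p*·0.0000 + (1−p*)·8.4544]/1.38 = 0.8752. B = V − Δ·S = 14.2949.
(0,0): S=22.0000. Δ = (V_up−V_dn)/(S_up−S_dn) = (0.8752−7.3316)/(32.3400−18.4800) = -0.4658. V = [p*·0.8752 + (1−p*)·7.3316]/1.38 = 1.3026. B = V − Δ·S = 11.5508.
Each (Δ,B) replicates both successor values, so the strategy is self-financing and V0 is arbitrage-free.

(0,0): Delta=-0.4658 Bond=11.5508
(1,0): Delta=-1.0000 Bond=25.8116
(1,1): Delta=-0.4150 Bond=14.2949
V0=1.3026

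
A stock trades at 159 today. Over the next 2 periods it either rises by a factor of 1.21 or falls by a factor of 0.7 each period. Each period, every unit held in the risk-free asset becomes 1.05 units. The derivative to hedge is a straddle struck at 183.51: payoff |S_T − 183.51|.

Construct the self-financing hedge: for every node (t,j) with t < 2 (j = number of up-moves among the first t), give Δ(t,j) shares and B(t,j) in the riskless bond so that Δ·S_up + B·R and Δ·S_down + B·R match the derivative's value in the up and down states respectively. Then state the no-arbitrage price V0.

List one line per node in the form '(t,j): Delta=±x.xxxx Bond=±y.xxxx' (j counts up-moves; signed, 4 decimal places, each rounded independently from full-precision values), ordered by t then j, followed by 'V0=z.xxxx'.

(0,0): Delta=-0.2056 Bond=82.2388
(1,0): Delta=-1.0000 Bond=174.7714
(1,1): Delta=0.0045 Bond=45.9299
V0=49.5541

The replicating-portfolio and risk-neutral prices coincide; use p* = (1.05−0.7)/(1.21−0.7) = 0.6863 for the latter.
Terminal values V(2,·): V(2,0)=105.6000, V(2,1)=48.8370, V(2,2)=49.2819
Node (1,0) S=111.3000: V=(p*·48.8370+(1−p*)·105.6000)/1.05=63.4714; Δ=(48.8370−105.6000)/(134.6730−77.9100)=-1.0000; B=V−Δ·S=174.7714
Node (1,1) S=192.3900: V=(p*·49.2819+(1−p*)·48.8370)/1.05=46.8022; Δ=(49.2819−48.8370)/(232.7919−134.6730)=0.0045; B=V−Δ·S=45.9299
Node (0,0) S=159.0000: V=(p*·46.8022+(1−p*)·63.4714)/1.05=49.5541; Δ=(46.8022−63.4714)/(192.3900−111.3000)=-0.2056; B=V−Δ·S=82.2388
Root portfolio cost Δ·159+B reproduces V0=49.5541.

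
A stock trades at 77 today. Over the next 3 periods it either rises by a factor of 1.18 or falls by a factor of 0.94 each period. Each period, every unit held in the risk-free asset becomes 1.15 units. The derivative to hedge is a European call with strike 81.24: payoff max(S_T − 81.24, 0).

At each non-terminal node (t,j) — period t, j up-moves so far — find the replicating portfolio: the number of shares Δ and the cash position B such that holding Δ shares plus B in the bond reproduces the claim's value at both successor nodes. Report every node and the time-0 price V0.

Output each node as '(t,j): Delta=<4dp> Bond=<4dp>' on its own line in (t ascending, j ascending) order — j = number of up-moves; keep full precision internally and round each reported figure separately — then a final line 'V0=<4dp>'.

Since d<R<u, set p* = (R−d)/(u−d) = 0.8750; price each node as the discounted p*-expectation of its children.
Terminal values V(3,·): V(3,0)=0.0000, V(3,1)=0.0000, V(3,2)=19.5419, V(3,3)=45.2735
(2,0): S=68.0372. Δ = (V_up−V_dn)/(S_up−S_dn) = (0.0000−0.0000)/(80.2839−63.9550) = 0.0000. V = [p*·0.0000 + (1−p*)·0.0000]/1.15 = 0.0000. B = V − Δ·S = 0.0000.
(2,1): S=85.4084. Δ = (V_up−V_dn)/(S_up−S_dn) = (19.5419−0.0000)/(100.7819−80.2839) = 0.9534. V = [p*·19.5419 + (1−p*)·0.0000]/1.15 = 14.8688. B = V − Δ·S = -66.5558.
(2,2): S=107.2148. Δ = (V_up−V_dn)/(S_up−S_dn) = (45.2735−19.5419)/(126.5135−100.7819) = 1.0000. V = [p*·45.2735 + (1−p*)·19.5419]/1.15 = 36.5713. B = V − Δ·S = -70.6435.
(1,0): S=72.3800. Δ = (V_up−V_dn)/(S_up−S_dn) = (14.8688−0.0000)/(85.4084−68.0372) = 0.8559. V = [p*·14.8688 + (1−p*)·0.0000]/1.15 = 11.3133. B = V − Δ·S = -50.6403.
(1,1): S=90.8600. Δ = (V_up−V_dn)/(S_up−S_dn) = (36.5713−14.8688)/(107.2148−85.4084) = 0.9952. V = [p*·36.5713 + (1−p*)·14.8688]/1.15 = 29.4422. B = V − Δ·S = -60.9848.
(0,0): S=77.0000. Δ = (V_up−V_dn)/(S_up−S_dn) = (29.4422−11.3133)/(90.8600−72.3800) = 0.9810. V = [p*·29.4422 + (1−p*)·11.3133]/1.15 = 23.6314. B = V − Δ·S = -51.9059.
Check: Δ(0,0)·S0 + B(0,0) = 23.6314 = V0.

(0,0): Delta=0.9810 Bond=-51.9059
(1,0): Delta=0.8559 Bond=-50.6403
(1,1): Delta=0.9952 Bond=-60.9848
(2,0): Delta=0.0000 Bond=0.0000
(2,1): Delta=0.9534 Bond=-66.5558
(2,2): Delta=1.0000 Bond=-70.6435
V0=23.6314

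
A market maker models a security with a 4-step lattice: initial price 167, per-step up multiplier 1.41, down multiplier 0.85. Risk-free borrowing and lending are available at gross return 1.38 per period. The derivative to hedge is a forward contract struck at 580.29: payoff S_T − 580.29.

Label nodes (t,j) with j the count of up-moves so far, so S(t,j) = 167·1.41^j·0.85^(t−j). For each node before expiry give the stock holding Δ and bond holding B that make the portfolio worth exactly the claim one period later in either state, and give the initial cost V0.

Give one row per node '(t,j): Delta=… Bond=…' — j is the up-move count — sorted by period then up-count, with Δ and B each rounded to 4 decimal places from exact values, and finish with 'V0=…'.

No-arbitrage ⇒ martingale measure with p* = (R−d)/(u−d) = 0.9464.
At expiry t=4: V(4,0)=-493.1150, V(4,1)=-435.6820, V(4,2)=-340.4108, V(4,3)=-182.3728, V(4,4)=79.7844
(3,0): S=102.5589. Δ = (V_up−V_dn)/(S_up−S_dn) = (-435.6820−-493.1150)/(144.6080−87.1750) = 1.0000. V = [p*·-435.6820 + (1−p*)·-493.1150]/1.38 = -317.9411. B = V − Δ·S = -420.5000.
(3,1): S=170.1271. Δ = (V_up−V_dn)/(S_up−S_dn) = (-340.4108−-435.6820)/(239.8792−144.6080) = 1.0000. V = [p*·-340.4108 + (1−p*)·-435.6820]/1.38 = -250.3729. B = V − Δ·S = -420.5000.
(3,2): S=282.2108. Δ = (V_up−V_dn)/(S_up−S_dn) = (-182.3728−-340.4108)/(397.9172−239.8792) = 1.0000. V = [p*·-182.3728 + (1−p*)·-340.4108]/1.38 = -138.2892. B = V − Δ·S = -420.5000.
(3,3): S=468.1379. Δ = (V_up−V_dn)/(S_up−S_dn) = (79.7844−-182.3728)/(660.0744−397.9172) = 1.0000. V = [p*·79.7844 + (1−p*)·-182.3728]/1.38 = 47.6379. B = V − Δ·S = -420.5000.
(2,0): S=120.6575. Δ = (V_up−V_dn)/(S_up−S_dn) = (-250.3729−-317.9411)/(170.1271−102.5589) = 1.0000. V = [p*·-250.3729 + (1−p*)·-317.9411]/1.38 = -184.0526. B = V − Δ·S = -304.7101.
(2,1): S=200.1495. Δ = (V_up−V_dn)/(S_up−S_dn) = (-138.2892−-250.3729)/(282.2108−170.1271) = 1.0000. V = [p*·-138.2892 + (1−p*)·-250.3729]/1.38 = -104.5606. B = V − Δ·S = -304.7101.
(2,2): S=332.0127. Δ = (V_up−V_dn)/(S_up−S_dn) = (47.6379−-138.2892)/(468.1379−282.2108) = 1.0000. V = [p*·47.6379 + (1−p*)·-138.2892]/1.38 = 27.3026. B = V − Δ·S = -304.7101.
(1,0): S=141.9500. Δ = (V_up−V_dn)/(S_up−S_dn) = (-104.5606−-184.0526)/(200.1495−120.6575) = 1.0000. V = [p*·-104.5606 + (1−p*)·-184.0526]/1.38 = -78.8545. B = V − Δ·S = -220.8045.
(1,1): S=235.4700. Δ = (V_up−V_dn)/(S_up−S_dn) = (27.3026−-104.5606)/(332.0127−200.1495) = 1.0000. V = [p*·27.3026 + (1−p*)·-104.5606]/1.38 = 14.6655. B = V − Δ·S = -220.8045.
(0,0): S=167.0000. Δ = (V_up−V_dn)/(S_up−S_dn) = (14.6655−-78.8545)/(235.4700−141.9500) = 1.0000. V = [p*·14.6655 + (1−p*)·-78.8545]/1.38 = 6.9968. B = V − Δ·S = -160.0032.
Each (Δ,B) replicates both successor values, so the strategy is self-financing and V0 is arbitrage-free.

(0,0): Delta=1.0000 Bond=-160.0032
(1,0): Delta=1.0000 Bond=-220.8045
(1,1): Delta=1.0000 Bond=-220.8045
(2,0): Delta=1.0000 Bond=-304.7101
(2,1): Delta=1.0000 Bond=-304.7101
(2,2): Delta=1.0000 Bond=-304.7101
(3,0): Delta=1.0000 Bond=-420.5000
(3,1): Delta=1.0000 Bond=-420.5000
(3,2): Delta=1.0000 Bond=-420.5000
(3,3): Delta=1.0000 Bond=-420.5000
V0=6.9968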